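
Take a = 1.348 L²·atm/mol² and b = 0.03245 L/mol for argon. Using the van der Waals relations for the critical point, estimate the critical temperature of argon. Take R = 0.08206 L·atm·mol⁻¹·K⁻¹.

For a van der Waals gas, T_c = 8a/(27Rb).
T_c = 8×1.348/(27×0.08206×0.03245) = 10.784/0.071897 = 150.0 K

T_c ≈ 150.0 K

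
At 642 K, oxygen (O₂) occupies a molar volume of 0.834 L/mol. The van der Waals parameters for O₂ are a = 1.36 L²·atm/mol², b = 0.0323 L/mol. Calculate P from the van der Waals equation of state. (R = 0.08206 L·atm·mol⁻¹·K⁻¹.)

P ≈ 63.76 atm

P = RT/(V_m − b) − a/V_m²
RT/(V_m − b) = (0.08206)(642)/(0.834 − 0.0323) = 52.683/0.80170 = 65.714 atm
a/V_m² = 1.36/(0.834)² = 1.9553 atm
P = 65.714 − 1.9553 = 63.76 atm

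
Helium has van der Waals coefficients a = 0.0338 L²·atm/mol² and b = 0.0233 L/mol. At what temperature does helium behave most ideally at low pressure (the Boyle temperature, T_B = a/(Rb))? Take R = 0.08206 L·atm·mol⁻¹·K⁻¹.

For a van der Waals gas the second virial coefficient B₂ = b − a/(RT) vanishes at T_B = a/(Rb).
T_B = 0.0338/(0.08206×0.0233) = 0.0338/0.0019120 = 17.68 K

T_B ≈ 17.68 K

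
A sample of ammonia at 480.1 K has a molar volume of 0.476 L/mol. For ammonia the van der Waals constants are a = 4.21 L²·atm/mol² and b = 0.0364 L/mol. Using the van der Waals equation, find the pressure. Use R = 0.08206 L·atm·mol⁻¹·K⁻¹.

P ≈ 71.04 atm

P = RT/(V_m − b) − a/V_m²
RT/(V_m − b) = (0.08206)(480.1)/(0.476 − 0.0364) = 39.397/0.43960 = 89.620 atm
a/V_m² = 4.21/(0.476)² = 18.581 atm
P = 89.620 − 18.581 = 71.04 atm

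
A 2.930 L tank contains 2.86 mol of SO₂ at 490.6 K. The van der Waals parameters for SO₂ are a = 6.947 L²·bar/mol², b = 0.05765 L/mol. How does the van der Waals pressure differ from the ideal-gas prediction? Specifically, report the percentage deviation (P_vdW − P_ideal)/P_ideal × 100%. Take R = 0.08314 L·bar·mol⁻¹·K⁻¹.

Ideal: P_ideal = nRT/V = (2.86)(0.08314)(490.6)/2.930 = 39.8140 bar
vdW: P = nRT/(V − nb) − a n²/V² = 116.655/2.76512 − 56.8237/8.58490 = 42.1880 − 6.61903 = 35.5690 bar
% deviation = (35.5690 − 39.8140)/39.8140 × 100% = -10.66%

-10.66 %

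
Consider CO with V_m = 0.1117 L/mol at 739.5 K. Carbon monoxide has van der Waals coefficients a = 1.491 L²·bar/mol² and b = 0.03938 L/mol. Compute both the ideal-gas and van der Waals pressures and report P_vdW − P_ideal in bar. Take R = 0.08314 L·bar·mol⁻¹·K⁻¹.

ΔP ≈ 180.2 bar

Ideal: P_ideal = RT/V_m = (0.08314)(739.5)/0.1117 = 550.421 bar
vdW: P = RT/(V_m − b) − a/V_m² = 61.4820/0.0723200 − 1.491/0.0124769 = 850.138 − 119.501 = 730.637 bar
ΔP = 730.637 − 550.421 = 180.2 bar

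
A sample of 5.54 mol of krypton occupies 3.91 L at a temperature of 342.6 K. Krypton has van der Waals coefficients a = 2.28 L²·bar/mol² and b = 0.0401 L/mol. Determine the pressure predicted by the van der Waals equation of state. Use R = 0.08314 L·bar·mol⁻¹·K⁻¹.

P ≈ 38.21 bar

P = nRT/(V − nb) − a n²/V²
nRT/(V − nb) = (5.54)(0.08314)(342.6)/(3.91 − 5.54×0.0401) = 157.80/3.6878 = 42.790 bar
a n²/V² = (2.28)(5.54)²/(3.91)² = 4.5772 bar
P = 42.790 − 4.5772 = 38.21 bar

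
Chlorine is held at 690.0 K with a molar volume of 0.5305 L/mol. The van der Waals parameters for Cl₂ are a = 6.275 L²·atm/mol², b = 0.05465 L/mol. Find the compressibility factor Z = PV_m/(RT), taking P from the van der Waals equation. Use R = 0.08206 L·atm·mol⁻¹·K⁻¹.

P = RT/(V_m − b) − a/V_m² = (0.08206)(690.0)/(0.5305 − 0.05465) − 6.275/(0.5305)²
  = 56.621/0.47585 − 22.297 = 118.99 − 22.297 = 96.69 atm
Z = PV_m/(RT) = (96.69)(0.5305)/((0.08206)(690.0)) = 51.294/56.621 = 0.9059

Z ≈ 0.9059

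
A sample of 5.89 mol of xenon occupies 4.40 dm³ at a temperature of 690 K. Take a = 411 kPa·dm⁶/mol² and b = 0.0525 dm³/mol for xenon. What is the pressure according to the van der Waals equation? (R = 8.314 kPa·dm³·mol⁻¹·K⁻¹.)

P = nRT/(V − nb) − a n²/V²
nRT/(V − nb) = (5.89)(8.314)(690)/(4.40 − 5.89×0.0525) = 33789/4.0908 = 8259.8 kPa
a n²/V² = (411)(5.89)²/(4.40)² = 736.49 kPa
P = 8259.8 − 736.49 = 7523 kPa

P ≈ 7523 kPa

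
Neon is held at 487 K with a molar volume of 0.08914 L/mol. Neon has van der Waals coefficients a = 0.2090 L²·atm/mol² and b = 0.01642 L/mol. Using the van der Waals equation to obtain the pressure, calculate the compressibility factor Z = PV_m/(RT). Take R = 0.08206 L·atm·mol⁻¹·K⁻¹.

Z ≈ 1.167

P = RT/(V_m − b) − a/V_m² = (0.08206)(487)/(0.08914 − 0.01642) − 0.2090/(0.08914)²
  = 39.963/0.072720 − 26.303 = 549.55 − 26.303 = 523.25 atm
Z = PV_m/(RT) = (523.25)(0.08914)/((0.08206)(487)) = 46.643/39.963 = 1.167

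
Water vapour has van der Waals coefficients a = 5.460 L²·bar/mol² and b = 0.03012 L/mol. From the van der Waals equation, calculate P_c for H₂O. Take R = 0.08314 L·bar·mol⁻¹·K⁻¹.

P_c ≈ 222.9 bar

For a van der Waals gas, P_c = a/(27b²).
P_c = 5.460/(27×(0.03012)²) = 5.460/0.024495 = 222.9 bar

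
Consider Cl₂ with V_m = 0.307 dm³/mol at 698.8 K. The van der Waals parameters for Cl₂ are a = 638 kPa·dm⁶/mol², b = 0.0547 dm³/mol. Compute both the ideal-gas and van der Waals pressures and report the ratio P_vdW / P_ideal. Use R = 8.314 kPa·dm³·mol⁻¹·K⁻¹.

P_vdW / P_ideal ≈ 0.8591

Ideal: P_ideal = RT/V_m = (8.314)(698.8)/0.307 = 18924.5 kPa
vdW: P = RT/(V_m − b) − a/V_m² = 5809.82/0.252300 − 638/0.0942490 = 23027.4 − 6769.30 = 16258.1 kPa
Ratio = 16258.1/18924.5 = 0.8591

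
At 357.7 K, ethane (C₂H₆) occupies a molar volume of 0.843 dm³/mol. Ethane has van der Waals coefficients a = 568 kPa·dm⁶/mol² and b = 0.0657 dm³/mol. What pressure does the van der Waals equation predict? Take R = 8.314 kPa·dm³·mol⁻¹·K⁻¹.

P = RT/(V_m − b) − a/V_m²
RT/(V_m − b) = (8.314)(357.7)/(0.843 − 0.0657) = 2973.9/0.77730 = 3825.9 kPa
a/V_m² = 568/(0.843)² = 799.27 kPa
P = 3825.9 − 799.27 = 3027 kPa

P ≈ 3027 kPa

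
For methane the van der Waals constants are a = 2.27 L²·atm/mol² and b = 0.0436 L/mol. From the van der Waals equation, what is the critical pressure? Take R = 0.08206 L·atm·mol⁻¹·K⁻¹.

P_c ≈ 44.23 atm

For a van der Waals gas, P_c = a/(27b²).
P_c = 2.27/(27×(0.0436)²) = 2.27/0.051326 = 44.23 atm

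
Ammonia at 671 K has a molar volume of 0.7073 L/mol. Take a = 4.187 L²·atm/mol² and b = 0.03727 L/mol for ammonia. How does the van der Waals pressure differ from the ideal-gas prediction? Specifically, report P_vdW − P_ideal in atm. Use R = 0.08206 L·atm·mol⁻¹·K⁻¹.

Ideal: P_ideal = RT/V_m = (0.08206)(671)/0.7073 = 77.8485 atm
vdW: P = RT/(V_m − b) − a/V_m² = 55.0623/0.670030 − 4.187/0.500273 = 82.1789 − 8.36943 = 73.8095 atm
ΔP = 73.8095 − 77.8485 = -4.039 atm

ΔP ≈ -4.039 atm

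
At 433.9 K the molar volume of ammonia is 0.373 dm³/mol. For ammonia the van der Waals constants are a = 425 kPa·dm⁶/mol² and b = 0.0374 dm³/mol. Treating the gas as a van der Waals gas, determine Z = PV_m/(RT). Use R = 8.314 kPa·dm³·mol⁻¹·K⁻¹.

P = RT/(V_m − b) − a/V_m² = (8.314)(433.9)/(0.373 − 0.0374) − 425/(0.373)²
  = 3607.4/0.33560 − 3054.7 = 10749 − 3054.7 = 7694 kPa
Z = PV_m/(RT) = (7694)(0.373)/((8.314)(433.9)) = 2869.9/3607.4 = 0.7956

Z ≈ 0.7956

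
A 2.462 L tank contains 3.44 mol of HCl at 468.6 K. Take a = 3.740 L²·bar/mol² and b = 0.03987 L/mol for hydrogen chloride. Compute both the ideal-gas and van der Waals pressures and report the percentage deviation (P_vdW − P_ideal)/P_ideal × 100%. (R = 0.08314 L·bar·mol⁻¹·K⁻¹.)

-7.51 %

Ideal: P_ideal = nRT/V = (3.44)(0.08314)(468.6)/2.462 = 54.4356 bar
vdW: P = nRT/(V − nb) − a n²/V² = 134.020/2.32485 − 44.2577/6.06144 = 57.6467 − 7.30152 = 50.3452 bar
% deviation = (50.3452 − 54.4356)/54.4356 × 100% = -7.51%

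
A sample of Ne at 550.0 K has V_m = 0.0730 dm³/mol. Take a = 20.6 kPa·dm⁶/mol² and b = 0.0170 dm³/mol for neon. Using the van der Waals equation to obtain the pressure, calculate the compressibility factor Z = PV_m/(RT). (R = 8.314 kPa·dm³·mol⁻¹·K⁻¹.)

P = RT/(V_m − b) − a/V_m² = (8.314)(550.0)/(0.0730 − 0.0170) − 20.6/(0.0730)²
  = 4572.7/0.056000 − 3865.6 = 81655 − 3865.6 = 77789 kPa
Z = PV_m/(RT) = (77789)(0.0730)/((8.314)(550.0)) = 5678.6/4572.7 = 1.242

Z ≈ 1.242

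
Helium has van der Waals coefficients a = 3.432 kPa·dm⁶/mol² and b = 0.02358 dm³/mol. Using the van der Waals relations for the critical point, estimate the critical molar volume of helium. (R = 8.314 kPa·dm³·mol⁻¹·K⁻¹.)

For a van der Waals gas, V_m,c = 3b.
V_m,c = 3×0.02358 = 0.07074 dm³/mol

V_m,c ≈ 0.07074 dm³/mol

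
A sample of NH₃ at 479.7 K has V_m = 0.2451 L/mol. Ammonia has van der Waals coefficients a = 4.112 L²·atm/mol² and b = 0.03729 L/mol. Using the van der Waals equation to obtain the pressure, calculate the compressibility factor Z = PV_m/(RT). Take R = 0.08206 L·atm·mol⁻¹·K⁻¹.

Z ≈ 0.7532

P = RT/(V_m − b) − a/V_m² = (0.08206)(479.7)/(0.2451 − 0.03729) − 4.112/(0.2451)²
  = 39.364/0.20781 − 68.449 = 189.42 − 68.449 = 120.97 atm
Z = PV_m/(RT) = (120.97)(0.2451)/((0.08206)(479.7)) = 29.650/39.364 = 0.7532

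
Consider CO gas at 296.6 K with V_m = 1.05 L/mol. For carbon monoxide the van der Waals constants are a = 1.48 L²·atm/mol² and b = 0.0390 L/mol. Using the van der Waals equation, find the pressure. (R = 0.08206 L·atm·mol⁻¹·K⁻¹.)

P ≈ 22.73 atm

P = RT/(V_m − b) − a/V_m²
RT/(V_m − b) = (0.08206)(296.6)/(1.05 − 0.0390) = 24.339/1.0110 = 24.074 atm
a/V_m² = 1.48/(1.05)² = 1.3424 atm
P = 24.074 − 1.3424 = 22.73 atm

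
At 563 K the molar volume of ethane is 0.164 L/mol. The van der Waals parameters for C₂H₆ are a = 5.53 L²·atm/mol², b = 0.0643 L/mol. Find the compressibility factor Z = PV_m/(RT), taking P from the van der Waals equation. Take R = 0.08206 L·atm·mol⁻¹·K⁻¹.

Z ≈ 0.9151

P = RT/(V_m − b) − a/V_m² = (0.08206)(563)/(0.164 − 0.0643) − 5.53/(0.164)²
  = 46.200/0.099700 − 205.61 = 463.39 − 205.61 = 257.78 atm
Z = PV_m/(RT) = (257.78)(0.164)/((0.08206)(563)) = 42.276/46.200 = 0.9151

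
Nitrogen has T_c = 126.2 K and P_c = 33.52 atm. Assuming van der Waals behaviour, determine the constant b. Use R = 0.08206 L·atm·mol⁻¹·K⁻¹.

From T_c = 8a/(27Rb) and P_c = a/(27b²): b = R T_c/(8 P_c).
b = (0.08206)(126.2)/(8×33.52) = 10.356/268.16 = 0.03862 L/mol

b ≈ 0.03862 L/mol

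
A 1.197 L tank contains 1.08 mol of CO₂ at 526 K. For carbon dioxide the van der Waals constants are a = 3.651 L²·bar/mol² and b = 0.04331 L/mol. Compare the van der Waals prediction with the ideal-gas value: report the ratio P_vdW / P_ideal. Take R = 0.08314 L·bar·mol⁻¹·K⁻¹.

P_vdW / P_ideal ≈ 0.9653

Ideal: P_ideal = nRT/V = (1.08)(0.08314)(526)/1.197 = 39.4571 bar
vdW: P = nRT/(V − nb) − a n²/V² = 47.2302/1.15023 − 4.25853/1.43281 = 41.0615 − 2.97215 = 38.0894 bar
Ratio = 38.0894/39.4571 = 0.9653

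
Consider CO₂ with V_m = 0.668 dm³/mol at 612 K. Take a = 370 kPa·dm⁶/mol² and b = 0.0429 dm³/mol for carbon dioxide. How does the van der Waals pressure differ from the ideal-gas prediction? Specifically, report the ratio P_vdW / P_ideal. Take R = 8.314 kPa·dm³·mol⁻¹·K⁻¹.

Ideal: P_ideal = RT/V_m = (8.314)(612)/0.668 = 7617.02 kPa
vdW: P = RT/(V_m − b) − a/V_m² = 5088.17/0.625100 − 370/0.446224 = 8139.77 − 829.180 = 7310.59 kPa
Ratio = 7310.59/7617.02 = 0.9598

P_vdW / P_ideal ≈ 0.9598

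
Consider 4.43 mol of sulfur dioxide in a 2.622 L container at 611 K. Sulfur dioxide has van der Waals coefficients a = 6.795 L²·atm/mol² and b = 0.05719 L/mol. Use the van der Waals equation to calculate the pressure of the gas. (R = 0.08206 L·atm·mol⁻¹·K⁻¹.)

P = nRT/(V − nb) − a n²/V²
nRT/(V − nb) = (4.43)(0.08206)(611)/(2.622 − 4.43×0.05719) = 222.11/2.3686 = 93.773 atm
a n²/V² = (6.795)(4.43)²/(2.622)² = 19.397 atm
P = 93.773 − 19.397 = 74.38 atm

P ≈ 74.38 atm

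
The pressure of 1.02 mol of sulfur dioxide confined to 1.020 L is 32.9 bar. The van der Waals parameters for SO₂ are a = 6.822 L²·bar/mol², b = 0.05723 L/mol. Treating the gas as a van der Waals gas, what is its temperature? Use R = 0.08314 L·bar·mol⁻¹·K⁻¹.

T = (P + a n²/V²)(V − nb)/(nR)
P + a n²/V² = 32.9 + (6.822)(1.02)²/(1.020)² = 39.722 bar
V − nb = 1.020 − (1.02)(0.05723) = 0.96163 L
T = (39.722)(0.96163)/((1.02)(0.08314)) = 450.4 K

T ≈ 450.4 K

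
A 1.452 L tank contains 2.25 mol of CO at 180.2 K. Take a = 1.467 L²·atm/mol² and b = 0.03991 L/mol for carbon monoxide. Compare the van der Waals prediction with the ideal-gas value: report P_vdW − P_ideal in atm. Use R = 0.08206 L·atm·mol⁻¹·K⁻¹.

ΔP ≈ -2.012 atm

Ideal: P_ideal = nRT/V = (2.25)(0.08206)(180.2)/1.452 = 22.9141 atm
vdW: P = nRT/(V − nb) − a n²/V² = 33.2712/1.36220 − 7.42669/2.10830 = 24.4246 − 3.52260 = 20.9020 atm
ΔP = 20.9020 − 22.9141 = -2.012 atm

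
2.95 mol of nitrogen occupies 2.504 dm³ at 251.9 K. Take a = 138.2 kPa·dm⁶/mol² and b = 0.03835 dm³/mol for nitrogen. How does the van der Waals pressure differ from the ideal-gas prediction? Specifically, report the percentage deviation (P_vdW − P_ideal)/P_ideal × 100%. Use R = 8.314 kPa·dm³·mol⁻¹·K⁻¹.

Ideal: P_ideal = nRT/V = (2.95)(8.314)(251.9)/2.504 = 2467.32 kPa
vdW: P = nRT/(V − nb) − a n²/V² = 6178.17/2.39087 − 1202.69/6.27002 = 2584.07 − 191.816 = 2392.25 kPa
% deviation = (2392.25 − 2467.32)/2467.32 × 100% = -3.04%

-3.04 %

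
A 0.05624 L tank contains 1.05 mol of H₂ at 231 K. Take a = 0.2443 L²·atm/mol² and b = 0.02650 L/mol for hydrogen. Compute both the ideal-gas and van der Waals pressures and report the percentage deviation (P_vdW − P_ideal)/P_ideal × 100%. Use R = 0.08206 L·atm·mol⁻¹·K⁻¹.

Ideal: P_ideal = nRT/V = (1.05)(0.08206)(231)/0.05624 = 353.906 atm
vdW: P = nRT/(V − nb) − a n²/V² = 19.9037/0.0284150 − 0.269341/0.00316294 = 700.465 − 85.1553 = 615.310 atm
% deviation = (615.310 − 353.906)/353.906 × 100% = 73.86%

73.86 %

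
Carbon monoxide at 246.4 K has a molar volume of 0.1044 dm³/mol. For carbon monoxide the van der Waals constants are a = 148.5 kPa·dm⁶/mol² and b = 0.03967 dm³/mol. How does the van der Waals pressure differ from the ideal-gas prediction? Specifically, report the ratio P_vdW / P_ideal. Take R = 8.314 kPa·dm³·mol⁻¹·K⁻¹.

P_vdW / P_ideal ≈ 0.9185

Ideal: P_ideal = RT/V_m = (8.314)(246.4)/0.1044 = 19622.3 kPa
vdW: P = RT/(V_m − b) − a/V_m² = 2048.57/0.0647300 − 148.5/0.0108994 = 31647.9 − 13624.6 = 18023.3 kPa
Ratio = 18023.3/19622.3 = 0.9185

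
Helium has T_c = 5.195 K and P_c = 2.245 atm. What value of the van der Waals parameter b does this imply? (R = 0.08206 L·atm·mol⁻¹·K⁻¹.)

b ≈ 0.02374 L/mol

From T_c = 8a/(27Rb) and P_c = a/(27b²): b = R T_c/(8 P_c).
b = (0.08206)(5.195)/(8×2.245) = 0.42630/17.960 = 0.02374 L/mol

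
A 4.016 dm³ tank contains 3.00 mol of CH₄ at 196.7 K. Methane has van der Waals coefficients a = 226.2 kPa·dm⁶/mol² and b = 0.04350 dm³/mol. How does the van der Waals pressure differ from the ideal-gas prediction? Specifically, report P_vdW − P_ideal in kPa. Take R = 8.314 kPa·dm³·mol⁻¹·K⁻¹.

ΔP ≈ -85.2 kPa

Ideal: P_ideal = nRT/V = (3.00)(8.314)(196.7)/4.016 = 1221.64 kPa
vdW: P = nRT/(V − nb) − a n²/V² = 4906.09/3.88550 − 2035.80/16.1283 = 1262.67 − 126.225 = 1136.45 kPa
ΔP = 1136.45 − 1221.64 = -85.2 kPa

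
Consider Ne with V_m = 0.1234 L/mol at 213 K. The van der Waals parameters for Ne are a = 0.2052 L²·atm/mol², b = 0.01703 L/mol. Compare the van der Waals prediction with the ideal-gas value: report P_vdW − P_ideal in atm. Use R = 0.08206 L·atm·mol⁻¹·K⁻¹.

ΔP ≈ 9.20 atm

Ideal: P_ideal = RT/V_m = (0.08206)(213)/0.1234 = 141.643 atm
vdW: P = RT/(V_m − b) − a/V_m² = 17.4788/0.106370 − 0.2052/0.0152276 = 164.321 − 13.4755 = 150.846 atm
ΔP = 150.846 − 141.643 = 9.20 atm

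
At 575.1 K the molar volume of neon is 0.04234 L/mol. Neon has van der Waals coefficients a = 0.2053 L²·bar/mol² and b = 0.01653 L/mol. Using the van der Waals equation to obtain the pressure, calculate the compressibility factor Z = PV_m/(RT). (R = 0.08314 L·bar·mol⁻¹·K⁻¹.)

P = RT/(V_m − b) − a/V_m² = (0.08314)(575.1)/(0.04234 − 0.01653) − 0.2053/(0.04234)²
  = 47.814/0.025810 − 114.52 = 1852.5 − 114.52 = 1738.0 bar
Z = PV_m/(RT) = (1738.0)(0.04234)/((0.08314)(575.1)) = 73.587/47.814 = 1.539

Z ≈ 1.539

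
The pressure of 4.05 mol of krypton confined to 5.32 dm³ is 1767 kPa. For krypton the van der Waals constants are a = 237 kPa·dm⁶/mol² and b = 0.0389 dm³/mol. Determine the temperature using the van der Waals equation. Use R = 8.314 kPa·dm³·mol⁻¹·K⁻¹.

T ≈ 292.0 K

T = (P + a n²/V²)(V − nb)/(nR)
P + a n²/V² = 1767 + (237)(4.05)²/(5.32)² = 1904.4 kPa
V − nb = 5.32 − (4.05)(0.0389) = 5.1625 dm³
T = (1904.4)(5.1625)/((4.05)(8.314)) = 292.0 K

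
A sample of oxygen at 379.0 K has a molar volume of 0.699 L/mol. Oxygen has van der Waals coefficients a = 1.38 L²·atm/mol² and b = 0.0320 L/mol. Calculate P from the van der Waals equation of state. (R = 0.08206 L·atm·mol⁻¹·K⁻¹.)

P = RT/(V_m − b) − a/V_m²
RT/(V_m − b) = (0.08206)(379.0)/(0.699 − 0.0320) = 31.101/0.66700 = 46.628 atm
a/V_m² = 1.38/(0.699)² = 2.8244 atm
P = 46.628 − 2.8244 = 43.80 atm

P ≈ 43.80 atm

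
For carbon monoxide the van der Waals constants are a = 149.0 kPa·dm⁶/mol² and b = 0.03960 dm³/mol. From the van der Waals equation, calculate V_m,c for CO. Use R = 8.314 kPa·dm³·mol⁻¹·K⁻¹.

For a van der Waals gas, V_m,c = 3b.
V_m,c = 3×0.03960 = 0.1188 dm³/mol

V_m,c ≈ 0.1188 dm³/mol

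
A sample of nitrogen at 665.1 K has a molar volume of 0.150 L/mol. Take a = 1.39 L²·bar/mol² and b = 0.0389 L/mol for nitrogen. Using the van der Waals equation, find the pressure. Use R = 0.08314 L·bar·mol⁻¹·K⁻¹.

P ≈ 435.9 bar

P = RT/(V_m − b) − a/V_m²
RT/(V_m − b) = (0.08314)(665.1)/(0.150 − 0.0389) = 55.296/0.11110 = 497.71 bar
a/V_m² = 1.39/(0.150)² = 61.778 bar
P = 497.71 − 61.778 = 435.9 bar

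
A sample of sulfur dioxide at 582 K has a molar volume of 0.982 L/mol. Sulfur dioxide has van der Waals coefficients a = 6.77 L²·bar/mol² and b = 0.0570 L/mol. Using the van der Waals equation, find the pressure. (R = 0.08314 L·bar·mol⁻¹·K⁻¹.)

P = RT/(V_m − b) − a/V_m²
RT/(V_m − b) = (0.08314)(582)/(0.982 − 0.0570) = 48.387/0.92500 = 52.310 bar
a/V_m² = 6.77/(0.982)² = 7.0205 bar
P = 52.310 − 7.0205 = 45.29 bar

P ≈ 45.29 bar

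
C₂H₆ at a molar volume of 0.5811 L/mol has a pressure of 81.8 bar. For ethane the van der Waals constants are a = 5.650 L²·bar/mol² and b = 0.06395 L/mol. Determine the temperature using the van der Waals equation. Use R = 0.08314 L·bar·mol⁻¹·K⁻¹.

T = (P + a/V_m²)(V_m − b)/R
P + a/V_m² = 81.8 + 5.650/(0.5811)² = 98.532 bar
V_m − b = 0.5811 − 0.06395 = 0.51715 L/mol
T = (98.532)(0.51715)/0.08314 = 612.9 K

T ≈ 612.9 K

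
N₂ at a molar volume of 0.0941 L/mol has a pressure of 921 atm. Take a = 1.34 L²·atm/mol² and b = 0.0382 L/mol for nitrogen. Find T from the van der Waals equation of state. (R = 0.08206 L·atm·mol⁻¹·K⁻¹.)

T = (P + a/V_m²)(V_m − b)/R
P + a/V_m² = 921 + 1.34/(0.0941)² = 1072.3 atm
V_m − b = 0.0941 − 0.0382 = 0.055900 L/mol
T = (1072.3)(0.055900)/0.08206 = 730.5 K

T ≈ 730.5 K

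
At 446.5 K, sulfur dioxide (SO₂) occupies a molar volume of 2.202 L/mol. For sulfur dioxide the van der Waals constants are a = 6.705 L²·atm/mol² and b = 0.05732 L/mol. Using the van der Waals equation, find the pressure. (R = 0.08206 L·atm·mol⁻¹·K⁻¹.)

P ≈ 15.70 atm

P = RT/(V_m − b) − a/V_m²
RT/(V_m − b) = (0.08206)(446.5)/(2.202 − 0.05732) = 36.640/2.1447 = 17.084 atm
a/V_m² = 6.705/(2.202)² = 1.3828 atm
P = 17.084 − 1.3828 = 15.70 atm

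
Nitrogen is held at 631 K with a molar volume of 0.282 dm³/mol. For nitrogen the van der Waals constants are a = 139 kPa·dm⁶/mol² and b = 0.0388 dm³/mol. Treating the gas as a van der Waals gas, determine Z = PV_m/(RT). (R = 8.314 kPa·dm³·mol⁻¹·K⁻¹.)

P = RT/(V_m − b) − a/V_m² = (8.314)(631)/(0.282 − 0.0388) − 139/(0.282)²
  = 5246.1/0.24320 − 1747.9 = 21571 − 1747.9 = 19823 kPa
Z = PV_m/(RT) = (19823)(0.282)/((8.314)(631)) = 5590.1/5246.1 = 1.066

Z ≈ 1.066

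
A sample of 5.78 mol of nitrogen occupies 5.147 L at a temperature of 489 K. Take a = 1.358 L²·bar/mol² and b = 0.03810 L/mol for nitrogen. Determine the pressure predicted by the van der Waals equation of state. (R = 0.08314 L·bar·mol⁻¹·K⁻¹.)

P = nRT/(V − nb) − a n²/V²
nRT/(V − nb) = (5.78)(0.08314)(489)/(5.147 − 5.78×0.03810) = 234.99/4.9268 = 47.696 bar
a n²/V² = (1.358)(5.78)²/(5.147)² = 1.7126 bar
P = 47.696 − 1.7126 = 45.98 bar

P ≈ 45.98 bar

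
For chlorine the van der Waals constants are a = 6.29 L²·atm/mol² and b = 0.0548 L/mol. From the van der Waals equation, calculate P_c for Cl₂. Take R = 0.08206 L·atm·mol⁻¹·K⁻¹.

For a van der Waals gas, P_c = a/(27b²).
P_c = 6.29/(27×(0.0548)²) = 6.29/0.081082 = 77.58 atm

P_c ≈ 77.58 atm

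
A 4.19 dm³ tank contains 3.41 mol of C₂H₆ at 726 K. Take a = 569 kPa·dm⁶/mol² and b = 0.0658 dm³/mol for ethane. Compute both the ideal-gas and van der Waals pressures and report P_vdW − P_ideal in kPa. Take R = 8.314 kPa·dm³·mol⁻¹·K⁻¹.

Ideal: P_ideal = nRT/V = (3.41)(8.314)(726)/4.19 = 4912.32 kPa
vdW: P = nRT/(V − nb) − a n²/V² = 20582.6/3.96562 − 6616.39/17.5561 = 5190.26 − 376.871 = 4813.39 kPa
ΔP = 4813.39 − 4912.32 = -98.9 kPa

ΔP ≈ -98.9 kPa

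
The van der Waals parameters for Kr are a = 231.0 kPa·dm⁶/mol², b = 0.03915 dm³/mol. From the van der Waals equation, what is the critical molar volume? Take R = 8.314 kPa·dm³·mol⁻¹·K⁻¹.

For a van der Waals gas, V_m,c = 3b.
V_m,c = 3×0.03915 = 0.1175 dm³/mol

V_m,c ≈ 0.1175 dm³/mol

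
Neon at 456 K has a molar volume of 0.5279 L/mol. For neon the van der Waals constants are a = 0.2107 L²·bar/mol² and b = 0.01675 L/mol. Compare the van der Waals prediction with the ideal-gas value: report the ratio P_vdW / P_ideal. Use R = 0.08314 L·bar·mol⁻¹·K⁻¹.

P_vdW / P_ideal ≈ 1.022

Ideal: P_ideal = RT/V_m = (0.08314)(456)/0.5279 = 71.8163 bar
vdW: P = RT/(V_m − b) − a/V_m² = 37.9118/0.511150 − 0.2107/0.278678 = 74.1696 − 0.756070 = 73.4135 bar
Ratio = 73.4135/71.8163 = 1.022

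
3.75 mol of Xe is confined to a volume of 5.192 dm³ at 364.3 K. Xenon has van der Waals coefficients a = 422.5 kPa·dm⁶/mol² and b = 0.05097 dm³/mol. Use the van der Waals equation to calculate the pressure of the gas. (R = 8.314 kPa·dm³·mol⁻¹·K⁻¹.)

P = nRT/(V − nb) − a n²/V²
nRT/(V − nb) = (3.75)(8.314)(364.3)/(5.192 − 3.75×0.05097) = 11358/5.0009 = 2271.2 kPa
a n²/V² = (422.5)(3.75)²/(5.192)² = 220.40 kPa
P = 2271.2 − 220.40 = 2051 kPa

P ≈ 2051 kPa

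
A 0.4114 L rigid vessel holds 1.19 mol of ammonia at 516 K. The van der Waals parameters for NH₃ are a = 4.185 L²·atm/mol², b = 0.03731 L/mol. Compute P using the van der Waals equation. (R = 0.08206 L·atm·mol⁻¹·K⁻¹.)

P = nRT/(V − nb) − a n²/V²
nRT/(V − nb) = (1.19)(0.08206)(516)/(0.4114 − 1.19×0.03731) = 50.388/0.36700 = 137.30 atm
a n²/V² = (4.185)(1.19)²/(0.4114)² = 35.016 atm
P = 137.30 − 35.016 = 102.3 atm

P ≈ 102.3 atm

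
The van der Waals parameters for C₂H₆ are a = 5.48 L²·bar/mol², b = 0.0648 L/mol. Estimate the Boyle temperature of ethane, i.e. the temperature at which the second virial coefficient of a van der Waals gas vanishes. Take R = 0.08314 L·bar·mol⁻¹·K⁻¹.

T_B ≈ 1017 K

For a van der Waals gas the second virial coefficient B₂ = b − a/(RT) vanishes at T_B = a/(Rb).
T_B = 5.48/(0.08314×0.0648) = 5.48/0.0053875 = 1017 K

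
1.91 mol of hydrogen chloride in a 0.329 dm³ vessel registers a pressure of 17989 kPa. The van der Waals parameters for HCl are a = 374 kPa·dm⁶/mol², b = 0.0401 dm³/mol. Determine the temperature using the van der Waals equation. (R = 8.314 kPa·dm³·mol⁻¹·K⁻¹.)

T = (P + a n²/V²)(V − nb)/(nR)
P + a n²/V² = 17989 + (374)(1.91)²/(0.329)² = 30594 kPa
V − nb = 0.329 − (1.91)(0.0401) = 0.25241 dm³
T = (30594)(0.25241)/((1.91)(8.314)) = 486.3 K

T ≈ 486.3 K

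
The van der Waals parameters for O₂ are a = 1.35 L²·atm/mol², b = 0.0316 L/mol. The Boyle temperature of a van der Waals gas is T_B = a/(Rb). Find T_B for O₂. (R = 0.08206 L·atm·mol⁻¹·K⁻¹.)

For a van der Waals gas the second virial coefficient B₂ = b − a/(RT) vanishes at T_B = a/(Rb).
T_B = 1.35/(0.08206×0.0316) = 1.35/0.0025931 = 520.6 K

T_B ≈ 520.6 K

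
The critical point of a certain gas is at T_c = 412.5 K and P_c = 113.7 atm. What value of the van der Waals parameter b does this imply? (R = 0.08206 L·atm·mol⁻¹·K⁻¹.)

b ≈ 0.03721 L/mol

From T_c = 8a/(27Rb) and P_c = a/(27b²): b = R T_c/(8 P_c).
b = (0.08206)(412.5)/(8×113.7) = 33.850/909.60 = 0.03721 L/mol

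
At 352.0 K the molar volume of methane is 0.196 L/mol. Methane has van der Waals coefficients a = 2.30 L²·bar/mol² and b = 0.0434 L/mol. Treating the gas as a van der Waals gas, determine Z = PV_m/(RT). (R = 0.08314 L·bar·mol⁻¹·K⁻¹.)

P = RT/(V_m − b) − a/V_m² = (0.08314)(352.0)/(0.196 − 0.0434) − 2.30/(0.196)²
  = 29.265/0.15260 − 59.871 = 191.78 − 59.871 = 131.91 bar
Z = PV_m/(RT) = (131.91)(0.196)/((0.08314)(352.0)) = 25.854/29.265 = 0.8834

Z ≈ 0.8834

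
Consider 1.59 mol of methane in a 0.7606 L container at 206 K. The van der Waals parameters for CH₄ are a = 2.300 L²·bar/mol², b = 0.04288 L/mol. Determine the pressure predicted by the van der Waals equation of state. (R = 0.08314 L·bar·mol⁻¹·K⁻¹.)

P = nRT/(V − nb) − a n²/V²
nRT/(V − nb) = (1.59)(0.08314)(206)/(0.7606 − 1.59×0.04288) = 27.232/0.69242 = 39.329 bar
a n²/V² = (2.300)(1.59)²/(0.7606)² = 10.051 bar
P = 39.329 − 10.051 = 29.28 bar

P ≈ 29.28 bar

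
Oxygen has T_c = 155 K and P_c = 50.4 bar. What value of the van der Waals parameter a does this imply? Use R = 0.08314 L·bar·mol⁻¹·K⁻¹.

a ≈ 1.390 L²·bar/mol²

From T_c = 8a/(27Rb) and P_c = a/(27b²): a = 27 R² T_c²/(64 P_c).
a = 27×(0.08314)²×(155)²/(64×50.4) = 4483.8/3225.6 = 1.390 L²·bar/mol²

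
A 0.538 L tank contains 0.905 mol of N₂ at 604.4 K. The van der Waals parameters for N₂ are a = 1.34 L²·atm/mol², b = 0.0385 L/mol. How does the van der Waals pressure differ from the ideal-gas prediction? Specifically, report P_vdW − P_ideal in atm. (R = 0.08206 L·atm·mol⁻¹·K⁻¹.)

Ideal: P_ideal = nRT/V = (0.905)(0.08206)(604.4)/0.538 = 83.4300 atm
vdW: P = nRT/(V − nb) − a n²/V² = 44.8853/0.503158 − 1.09749/0.289444 = 89.2072 − 3.79172 = 85.4155 atm
ΔP = 85.4155 − 83.4300 = 1.986 atm

ΔP ≈ 1.986 atm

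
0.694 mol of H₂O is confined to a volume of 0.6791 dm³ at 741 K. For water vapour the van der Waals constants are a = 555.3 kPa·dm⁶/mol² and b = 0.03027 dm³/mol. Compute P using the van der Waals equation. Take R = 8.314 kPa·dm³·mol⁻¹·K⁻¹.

P = nRT/(V − nb) − a n²/V²
nRT/(V − nb) = (0.694)(8.314)(741)/(0.6791 − 0.694×0.03027) = 4275.5/0.65809 = 6496.8 kPa
a n²/V² = (555.3)(0.694)²/(0.6791)² = 579.93 kPa
P = 6496.8 − 579.93 = 5917 kPa

P ≈ 5917 kPa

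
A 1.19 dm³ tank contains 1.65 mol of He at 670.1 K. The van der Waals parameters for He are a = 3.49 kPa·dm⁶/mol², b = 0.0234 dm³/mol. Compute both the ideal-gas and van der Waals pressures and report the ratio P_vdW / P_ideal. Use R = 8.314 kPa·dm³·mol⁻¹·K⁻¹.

Ideal: P_ideal = nRT/V = (1.65)(8.314)(670.1)/1.19 = 7724.79 kPa
vdW: P = nRT/(V − nb) − a n²/V² = 9192.50/1.15139 − 9.50153/1.41610 = 7983.83 − 6.70965 = 7977.12 kPa
Ratio = 7977.12/7724.79 = 1.033

P_vdW / P_ideal ≈ 1.033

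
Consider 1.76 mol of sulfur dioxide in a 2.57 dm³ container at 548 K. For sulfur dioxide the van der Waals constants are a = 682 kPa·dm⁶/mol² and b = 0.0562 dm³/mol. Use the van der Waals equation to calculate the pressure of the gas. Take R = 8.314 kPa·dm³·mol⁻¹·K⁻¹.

P ≈ 2925 kPa

P = nRT/(V − nb) − a n²/V²
nRT/(V − nb) = (1.76)(8.314)(548)/(2.57 − 1.76×0.0562) = 8018.7/2.4711 = 3245.0 kPa
a n²/V² = (682)(1.76)²/(2.57)² = 319.85 kPa
P = 3245.0 − 319.85 = 2925 kPa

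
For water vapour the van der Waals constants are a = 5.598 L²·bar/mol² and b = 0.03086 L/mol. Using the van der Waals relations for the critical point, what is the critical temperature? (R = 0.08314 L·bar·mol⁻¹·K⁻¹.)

T_c ≈ 646.5 K

For a van der Waals gas, T_c = 8a/(27Rb).
T_c = 8×5.598/(27×0.08314×0.03086) = 44.784/0.069274 = 646.5 K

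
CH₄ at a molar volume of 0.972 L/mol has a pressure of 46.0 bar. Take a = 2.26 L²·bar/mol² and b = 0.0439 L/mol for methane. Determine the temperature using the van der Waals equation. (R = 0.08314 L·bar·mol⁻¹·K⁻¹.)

T = (P + a/V_m²)(V_m − b)/R
P + a/V_m² = 46.0 + 2.26/(0.972)² = 48.392 bar
V_m − b = 0.972 − 0.0439 = 0.92810 L/mol
T = (48.392)(0.92810)/0.08314 = 540.2 K

T ≈ 540.2 K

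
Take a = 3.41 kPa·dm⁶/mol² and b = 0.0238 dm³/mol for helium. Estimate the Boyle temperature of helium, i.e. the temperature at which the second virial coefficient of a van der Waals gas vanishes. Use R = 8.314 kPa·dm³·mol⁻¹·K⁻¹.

For a van der Waals gas the second virial coefficient B₂ = b − a/(RT) vanishes at T_B = a/(Rb).
T_B = 3.41/(8.314×0.0238) = 3.41/0.19787 = 17.23 K

T_B ≈ 17.23 K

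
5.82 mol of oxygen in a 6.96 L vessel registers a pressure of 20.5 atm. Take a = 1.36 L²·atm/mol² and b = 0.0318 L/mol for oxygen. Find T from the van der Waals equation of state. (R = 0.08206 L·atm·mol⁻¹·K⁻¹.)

T ≈ 304.3 K

T = (P + a n²/V²)(V − nb)/(nR)
P + a n²/V² = 20.5 + (1.36)(5.82)²/(6.96)² = 21.451 atm
V − nb = 6.96 − (5.82)(0.0318) = 6.7749 L
T = (21.451)(6.7749)/((5.82)(0.08206)) = 304.3 K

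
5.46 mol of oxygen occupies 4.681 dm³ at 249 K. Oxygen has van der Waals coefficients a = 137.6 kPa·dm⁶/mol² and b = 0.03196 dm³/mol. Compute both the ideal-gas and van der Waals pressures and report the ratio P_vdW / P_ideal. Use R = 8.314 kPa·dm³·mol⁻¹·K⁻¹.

Ideal: P_ideal = nRT/V = (5.46)(8.314)(249)/4.681 = 2414.70 kPa
vdW: P = nRT/(V − nb) − a n²/V² = 11303.2/4.50650 − 4102.08/21.9118 = 2508.20 − 187.209 = 2320.99 kPa
Ratio = 2320.99/2414.70 = 0.9612

P_vdW / P_ideal ≈ 0.9612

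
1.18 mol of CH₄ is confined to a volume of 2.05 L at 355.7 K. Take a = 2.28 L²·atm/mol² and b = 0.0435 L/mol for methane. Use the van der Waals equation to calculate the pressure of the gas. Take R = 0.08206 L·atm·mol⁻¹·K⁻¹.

P ≈ 16.48 atm

P = nRT/(V − nb) − a n²/V²
nRT/(V − nb) = (1.18)(0.08206)(355.7)/(2.05 − 1.18×0.0435) = 34.443/1.9987 = 17.233 atm
a n²/V² = (2.28)(1.18)²/(2.05)² = 0.75542 atm
P = 17.233 − 0.75542 = 16.48 atm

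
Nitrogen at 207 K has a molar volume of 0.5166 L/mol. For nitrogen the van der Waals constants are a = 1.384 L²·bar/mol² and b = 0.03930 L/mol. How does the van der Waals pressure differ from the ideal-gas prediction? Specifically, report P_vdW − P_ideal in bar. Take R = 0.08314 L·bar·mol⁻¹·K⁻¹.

ΔP ≈ -2.443 bar

Ideal: P_ideal = RT/V_m = (0.08314)(207)/0.5166 = 33.3139 bar
vdW: P = RT/(V_m − b) − a/V_m² = 17.2100/0.477300 − 1.384/0.266876 = 36.0570 − 5.18593 = 30.8711 bar
ΔP = 30.8711 − 33.3139 = -2.443 bar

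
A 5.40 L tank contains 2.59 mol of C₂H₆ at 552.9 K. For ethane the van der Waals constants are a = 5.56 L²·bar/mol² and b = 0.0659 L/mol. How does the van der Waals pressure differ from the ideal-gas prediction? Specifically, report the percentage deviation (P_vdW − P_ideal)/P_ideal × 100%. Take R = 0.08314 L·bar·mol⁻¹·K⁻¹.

Ideal: P_ideal = nRT/V = (2.59)(0.08314)(552.9)/5.40 = 22.0477 bar
vdW: P = nRT/(V − nb) − a n²/V² = 119.057/5.22932 − 37.2970/29.1600 = 22.7672 − 1.27905 = 21.4882 bar
% deviation = (21.4882 − 22.0477)/22.0477 × 100% = -2.54%

-2.54 %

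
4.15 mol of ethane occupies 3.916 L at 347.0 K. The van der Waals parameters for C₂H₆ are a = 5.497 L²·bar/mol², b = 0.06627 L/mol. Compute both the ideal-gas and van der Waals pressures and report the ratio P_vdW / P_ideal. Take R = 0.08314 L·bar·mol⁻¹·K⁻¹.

P_vdW / P_ideal ≈ 0.8736

Ideal: P_ideal = nRT/V = (4.15)(0.08314)(347.0)/3.916 = 30.5735 bar
vdW: P = nRT/(V − nb) − a n²/V² = 119.726/3.64098 − 94.6721/15.3351 = 32.8829 − 6.17356 = 26.7093 bar
Ratio = 26.7093/30.5735 = 0.8736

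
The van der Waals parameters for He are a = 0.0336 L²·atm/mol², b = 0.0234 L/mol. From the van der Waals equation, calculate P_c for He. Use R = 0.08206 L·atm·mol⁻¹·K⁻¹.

For a van der Waals gas, P_c = a/(27b²).
P_c = 0.0336/(27×(0.0234)²) = 0.0336/0.014784 = 2.273 atm

P_c ≈ 2.273 atm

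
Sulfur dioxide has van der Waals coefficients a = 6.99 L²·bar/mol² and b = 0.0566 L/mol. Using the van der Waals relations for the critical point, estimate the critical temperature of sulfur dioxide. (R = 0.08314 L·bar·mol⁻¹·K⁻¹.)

T_c ≈ 440.1 K

For a van der Waals gas, T_c = 8a/(27Rb).
T_c = 8×6.99/(27×0.08314×0.0566) = 55.920/0.12705 = 440.1 K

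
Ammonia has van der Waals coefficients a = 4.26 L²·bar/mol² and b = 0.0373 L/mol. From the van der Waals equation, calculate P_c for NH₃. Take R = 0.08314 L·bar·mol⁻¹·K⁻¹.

P_c ≈ 113.4 bar

For a van der Waals gas, P_c = a/(27b²).
P_c = 4.26/(27×(0.0373)²) = 4.26/0.037565 = 113.4 bar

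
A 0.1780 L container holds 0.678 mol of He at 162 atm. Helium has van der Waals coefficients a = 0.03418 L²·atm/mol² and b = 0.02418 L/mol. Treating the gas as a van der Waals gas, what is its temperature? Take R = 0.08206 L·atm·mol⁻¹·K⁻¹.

T ≈ 472.0 K

T = (P + a n²/V²)(V − nb)/(nR)
P + a n²/V² = 162 + (0.03418)(0.678)²/(0.1780)² = 162.50 atm
V − nb = 0.1780 − (0.678)(0.02418) = 0.16161 L
T = (162.50)(0.16161)/((0.678)(0.08206)) = 472.0 K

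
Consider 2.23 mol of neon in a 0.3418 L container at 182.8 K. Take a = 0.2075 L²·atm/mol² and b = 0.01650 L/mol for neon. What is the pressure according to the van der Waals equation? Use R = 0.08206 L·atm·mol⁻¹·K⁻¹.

P ≈ 100.8 atm

P = nRT/(V − nb) − a n²/V²
nRT/(V − nb) = (2.23)(0.08206)(182.8)/(0.3418 − 2.23×0.01650) = 33.451/0.30501 = 109.67 atm
a n²/V² = (0.2075)(2.23)²/(0.3418)² = 8.8325 atm
P = 109.67 − 8.8325 = 100.8 atm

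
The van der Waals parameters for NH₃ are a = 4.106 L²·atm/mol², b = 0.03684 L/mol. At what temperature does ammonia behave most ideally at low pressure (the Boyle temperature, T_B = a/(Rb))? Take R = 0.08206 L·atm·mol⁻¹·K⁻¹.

For a van der Waals gas the second virial coefficient B₂ = b − a/(RT) vanishes at T_B = a/(Rb).
T_B = 4.106/(0.08206×0.03684) = 4.106/0.0030231 = 1358 K

T_B ≈ 1358 K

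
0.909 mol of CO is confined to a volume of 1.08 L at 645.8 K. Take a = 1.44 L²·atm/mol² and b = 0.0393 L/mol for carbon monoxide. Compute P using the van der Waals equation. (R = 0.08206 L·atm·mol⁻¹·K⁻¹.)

P ≈ 45.11 atm

P = nRT/(V − nb) − a n²/V²
nRT/(V − nb) = (0.909)(0.08206)(645.8)/(1.08 − 0.909×0.0393) = 48.172/1.0443 = 46.129 atm
a n²/V² = (1.44)(0.909)²/(1.08)² = 1.0201 atm
P = 46.129 − 1.0201 = 45.11 atm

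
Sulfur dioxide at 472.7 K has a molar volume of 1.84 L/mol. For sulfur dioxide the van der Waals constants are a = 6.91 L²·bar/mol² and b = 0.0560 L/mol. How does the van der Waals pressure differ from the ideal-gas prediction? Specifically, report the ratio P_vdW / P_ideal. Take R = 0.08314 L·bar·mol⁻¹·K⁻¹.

P_vdW / P_ideal ≈ 0.9358

Ideal: P_ideal = RT/V_m = (0.08314)(472.7)/1.84 = 21.3588 bar
vdW: P = RT/(V_m − b) − a/V_m² = 39.3003/1.78400 − 6.91/3.38560 = 22.0293 − 2.04100 = 19.9883 bar
Ratio = 19.9883/21.3588 = 0.9358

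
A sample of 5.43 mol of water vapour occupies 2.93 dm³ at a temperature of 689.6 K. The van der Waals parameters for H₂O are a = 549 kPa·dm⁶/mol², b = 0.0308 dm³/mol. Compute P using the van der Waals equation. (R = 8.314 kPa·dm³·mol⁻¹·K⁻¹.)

P = nRT/(V − nb) − a n²/V²
nRT/(V − nb) = (5.43)(8.314)(689.6)/(2.93 − 5.43×0.0308) = 31132/2.7628 = 11268 kPa
a n²/V² = (549)(5.43)²/(2.93)² = 1885.5 kPa
P = 11268 − 1885.5 = 9383 kPa

P ≈ 9383 kPa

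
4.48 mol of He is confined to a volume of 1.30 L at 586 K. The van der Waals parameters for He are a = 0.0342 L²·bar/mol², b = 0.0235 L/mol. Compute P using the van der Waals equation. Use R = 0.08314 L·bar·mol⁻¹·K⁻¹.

P ≈ 182.3 bar

P = nRT/(V − nb) − a n²/V²
nRT/(V − nb) = (4.48)(0.08314)(586)/(1.30 − 4.48×0.0235) = 218.27/1.1947 = 182.70 bar
a n²/V² = (0.0342)(4.48)²/(1.30)² = 0.40616 bar
P = 182.70 − 0.40616 = 182.3 bar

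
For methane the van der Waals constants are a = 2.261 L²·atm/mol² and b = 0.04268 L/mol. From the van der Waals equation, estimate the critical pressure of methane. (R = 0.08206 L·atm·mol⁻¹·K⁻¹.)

P_c ≈ 45.97 atm

For a van der Waals gas, P_c = a/(27b²).
P_c = 2.261/(27×(0.04268)²) = 2.261/0.049183 = 45.97 atm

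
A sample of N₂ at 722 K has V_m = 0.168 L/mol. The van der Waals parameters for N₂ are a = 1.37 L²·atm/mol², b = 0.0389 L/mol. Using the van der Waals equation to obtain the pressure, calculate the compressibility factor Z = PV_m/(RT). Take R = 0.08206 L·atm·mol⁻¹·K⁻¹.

Z ≈ 1.164

P = RT/(V_m − b) − a/V_m² = (0.08206)(722)/(0.168 − 0.0389) − 1.37/(0.168)²
  = 59.247/0.12910 − 48.540 = 458.92 − 48.540 = 410.38 atm
Z = PV_m/(RT) = (410.38)(0.168)/((0.08206)(722)) = 68.944/59.247 = 1.164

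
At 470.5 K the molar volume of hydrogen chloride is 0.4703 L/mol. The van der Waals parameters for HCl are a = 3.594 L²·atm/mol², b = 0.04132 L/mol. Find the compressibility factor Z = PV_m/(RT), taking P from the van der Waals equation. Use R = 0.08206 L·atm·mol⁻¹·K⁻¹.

P = RT/(V_m − b) − a/V_m² = (0.08206)(470.5)/(0.4703 − 0.04132) − 3.594/(0.4703)²
  = 38.609/0.42898 − 16.249 = 90.002 − 16.249 = 73.753 atm
Z = PV_m/(RT) = (73.753)(0.4703)/((0.08206)(470.5)) = 34.686/38.609 = 0.8984

Z ≈ 0.8984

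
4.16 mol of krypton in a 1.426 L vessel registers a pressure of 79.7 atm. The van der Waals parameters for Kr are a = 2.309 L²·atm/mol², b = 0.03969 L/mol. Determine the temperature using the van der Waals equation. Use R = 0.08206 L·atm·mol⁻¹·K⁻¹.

T = (P + a n²/V²)(V − nb)/(nR)
P + a n²/V² = 79.7 + (2.309)(4.16)²/(1.426)² = 99.350 atm
V − nb = 1.426 − (4.16)(0.03969) = 1.2609 L
T = (99.350)(1.2609)/((4.16)(0.08206)) = 367.0 K

T ≈ 367.0 K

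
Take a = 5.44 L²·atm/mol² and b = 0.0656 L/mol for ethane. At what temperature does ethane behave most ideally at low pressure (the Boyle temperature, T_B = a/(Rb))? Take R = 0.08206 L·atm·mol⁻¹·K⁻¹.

For a van der Waals gas the second virial coefficient B₂ = b − a/(RT) vanishes at T_B = a/(Rb).
T_B = 5.44/(0.08206×0.0656) = 5.44/0.0053831 = 1011 K

T_B ≈ 1011 K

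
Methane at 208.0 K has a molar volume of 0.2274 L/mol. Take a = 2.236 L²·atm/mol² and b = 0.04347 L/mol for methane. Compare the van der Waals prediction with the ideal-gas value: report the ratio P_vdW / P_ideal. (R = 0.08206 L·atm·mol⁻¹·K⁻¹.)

Ideal: P_ideal = RT/V_m = (0.08206)(208.0)/0.2274 = 75.0593 atm
vdW: P = RT/(V_m − b) − a/V_m² = 17.0685/0.183930 − 2.236/0.0517108 = 92.7989 − 43.2405 = 49.5584 atm
Ratio = 49.5584/75.0593 = 0.6603

P_vdW / P_ideal ≈ 0.6603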